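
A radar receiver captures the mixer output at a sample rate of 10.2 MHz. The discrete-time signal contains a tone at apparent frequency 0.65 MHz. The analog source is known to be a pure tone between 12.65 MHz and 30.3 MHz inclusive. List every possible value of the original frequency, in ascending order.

Frequencies that alias to 0.65 MHz are k·fs ± 0.65 MHz for integer k ≥ 0.
k=0: 0.65 MHz.
k=1: 9.55 MHz, 10.85 MHz.
k=2: 19.75 MHz, 21.05 MHz.
k=3: 29.95 MHz, 31.25 MHz.
k=4: 40.15 MHz, 41.45 MHz.
Within [12.65 MHz, 30.3 MHz]: 19.75 MHz, 21.05 MHz, 29.95 MHz.

19.75 MHz, 21.05 MHz, 29.95 MHz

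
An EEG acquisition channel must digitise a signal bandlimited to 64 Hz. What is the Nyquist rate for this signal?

Nyquist rate = 2 × 64 Hz = 128 Hz.

128 Hz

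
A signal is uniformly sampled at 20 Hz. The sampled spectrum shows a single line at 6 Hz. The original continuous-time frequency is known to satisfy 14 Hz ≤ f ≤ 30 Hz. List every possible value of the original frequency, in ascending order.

Frequencies that alias to 6 Hz are k·fs ± 6 Hz for integer k ≥ 0.
k=0: 6 Hz.
k=1: 14 Hz, 26 Hz.
k=2: 34 Hz, 46 Hz.
Within [14 Hz, 30 Hz]: 14 Hz, 26 Hz.

14 Hz, 26 Hz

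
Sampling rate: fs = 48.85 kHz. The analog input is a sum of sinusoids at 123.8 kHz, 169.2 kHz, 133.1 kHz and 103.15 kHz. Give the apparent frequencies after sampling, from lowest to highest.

5.45 kHz, 13.45 kHz, 22.65 kHz, 22.75 kHz

fs/2 = 24.425 kHz.
123.8 kHz mod fs = 26.1 kHz.
26.1 kHz > fs/2 = 24.425 kHz, folds to fs − 26.1 kHz = 22.75 kHz.
169.2 kHz mod fs = 22.65 kHz.
22.65 kHz ≤ fs/2 = 24.425 kHz, appears at 22.65 kHz.
133.1 kHz mod fs = 35.4 kHz.
35.4 kHz > fs/2 = 24.425 kHz, folds to fs − 35.4 kHz = 13.45 kHz.
103.15 kHz mod fs = 5.45 kHz.
5.45 kHz ≤ fs/2 = 24.425 kHz, appears at 5.45 kHz.
Distinct values: {5.45 kHz, 13.45 kHz, 22.65 kHz, 22.75 kHz}.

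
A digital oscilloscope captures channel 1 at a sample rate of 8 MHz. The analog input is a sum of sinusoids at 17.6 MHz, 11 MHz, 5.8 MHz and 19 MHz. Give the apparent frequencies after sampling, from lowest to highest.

fs/2 = 4 MHz.
17.6 MHz mod fs = 1.6 MHz.
1.6 MHz ≤ fs/2 = 4 MHz, appears at 1.6 MHz.
11 MHz mod fs = 3 MHz.
3 MHz ≤ fs/2 = 4 MHz, appears at 3 MHz.
5.8 MHz > fs/2 = 4 MHz, folds to fs − 5.8 MHz = 2.2 MHz.
19 MHz mod fs = 3 MHz.
3 MHz ≤ fs/2 = 4 MHz, appears at 3 MHz.
Distinct values: {1.6 MHz, 2.2 MHz, 3 MHz}.

1.6 MHz, 2.2 MHz, 3 MHz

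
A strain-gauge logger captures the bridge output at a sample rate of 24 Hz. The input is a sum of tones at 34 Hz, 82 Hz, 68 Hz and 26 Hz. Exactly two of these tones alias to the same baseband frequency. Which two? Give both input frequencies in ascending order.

fs/2 = 12 Hz.
34 Hz mod fs = 10 Hz.
10 Hz ≤ fs/2 = 12 Hz, appears at 10 Hz.
82 Hz mod fs = 10 Hz.
10 Hz ≤ fs/2 = 12 Hz, appears at 10 Hz.
68 Hz mod fs = 20 Hz.
20 Hz > fs/2 = 12 Hz, folds to fs − 20 Hz = 4 Hz.
26 Hz mod fs = 2 Hz.
2 Hz ≤ fs/2 = 12 Hz, appears at 2 Hz.
34 Hz and 82 Hz both map to 10 Hz.

34 Hz, 82 Hz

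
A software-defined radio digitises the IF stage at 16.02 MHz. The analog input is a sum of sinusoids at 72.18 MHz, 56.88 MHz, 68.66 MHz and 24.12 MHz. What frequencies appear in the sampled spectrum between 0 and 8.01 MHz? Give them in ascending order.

fs/2 = 8.01 MHz.
72.18 MHz mod fs = 8.1 MHz.
8.1 MHz > fs/2 = 8.01 MHz, folds to fs − 8.1 MHz = 7.92 MHz.
56.88 MHz mod fs = 8.82 MHz.
8.82 MHz > fs/2 = 8.01 MHz, folds to fs − 8.82 MHz = 7.2 MHz.
68.66 MHz mod fs = 4.58 MHz.
4.58 MHz ≤ fs/2 = 8.01 MHz, appears at 4.58 MHz.
24.12 MHz mod fs = 8.1 MHz.
8.1 MHz > fs/2 = 8.01 MHz, folds to fs − 8.1 MHz = 7.92 MHz.
Distinct values: {4.58 MHz, 7.2 MHz, 7.92 MHz}.

4.58 MHz, 7.2 MHz, 7.92 MHz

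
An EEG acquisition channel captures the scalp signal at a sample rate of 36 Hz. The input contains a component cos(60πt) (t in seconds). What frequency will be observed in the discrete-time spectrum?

6 Hz

ω = 60π rad/s → f = ω/(2π) = 30 Hz.
30 Hz > fs/2 = 18 Hz, folds to fs − 30 Hz = 6 Hz.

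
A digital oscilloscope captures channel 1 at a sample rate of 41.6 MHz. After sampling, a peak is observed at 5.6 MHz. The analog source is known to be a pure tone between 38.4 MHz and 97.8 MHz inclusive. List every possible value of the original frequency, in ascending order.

47.2 MHz, 77.6 MHz, 88.8 MHz

Frequencies that alias to 5.6 MHz are k·fs ± 5.6 MHz for integer k ≥ 0.
k=0: 5.6 MHz.
k=1: 36 MHz, 47.2 MHz.
k=2: 77.6 MHz, 88.8 MHz.
k=3: 119.2 MHz, 130.4 MHz.
Within [38.4 MHz, 97.8 MHz]: 47.2 MHz, 77.6 MHz, 88.8 MHz.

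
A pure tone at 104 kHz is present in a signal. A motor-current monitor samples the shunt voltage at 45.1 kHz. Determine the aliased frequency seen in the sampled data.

13.8 kHz

104 kHz mod fs = 13.8 kHz.
13.8 kHz ≤ fs/2 = 22.55 kHz, appears at 13.8 kHz.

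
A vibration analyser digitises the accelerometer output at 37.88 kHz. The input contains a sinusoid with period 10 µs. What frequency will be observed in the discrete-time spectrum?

T = 10 µs → f = 1/T = 100 kHz.
100 kHz mod fs = 24.24 kHz.
24.24 kHz > fs/2 = 18.94 kHz, folds to fs − 24.24 kHz = 13.64 kHz.

13.64 kHz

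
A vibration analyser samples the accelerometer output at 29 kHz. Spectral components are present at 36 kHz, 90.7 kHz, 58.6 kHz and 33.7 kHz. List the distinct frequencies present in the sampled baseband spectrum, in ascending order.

0.6 kHz, 3.7 kHz, 4.7 kHz, 7 kHz

fs/2 = 14.5 kHz.
36 kHz mod fs = 7 kHz.
7 kHz ≤ fs/2 = 14.5 kHz, appears at 7 kHz.
90.7 kHz mod fs = 3.7 kHz.
3.7 kHz ≤ fs/2 = 14.5 kHz, appears at 3.7 kHz.
58.6 kHz mod fs = 0.6 kHz.
0.6 kHz ≤ fs/2 = 14.5 kHz, appears at 0.6 kHz.
33.7 kHz mod fs = 4.7 kHz.
4.7 kHz ≤ fs/2 = 14.5 kHz, appears at 4.7 kHz.
Distinct values: {0.6 kHz, 3.7 kHz, 4.7 kHz, 7 kHz}.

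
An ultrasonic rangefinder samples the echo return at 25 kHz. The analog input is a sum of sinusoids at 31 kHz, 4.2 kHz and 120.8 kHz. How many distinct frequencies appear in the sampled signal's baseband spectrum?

2

fs/2 = 12.5 kHz.
31 kHz mod fs = 6 kHz.
6 kHz ≤ fs/2 = 12.5 kHz, appears at 6 kHz.
4.2 kHz ≤ fs/2 = 12.5 kHz, passes unchanged.
120.8 kHz mod fs = 20.8 kHz.
20.8 kHz > fs/2 = 12.5 kHz, folds to fs − 20.8 kHz = 4.2 kHz.
Distinct values: {4.2 kHz, 6 kHz} → 2.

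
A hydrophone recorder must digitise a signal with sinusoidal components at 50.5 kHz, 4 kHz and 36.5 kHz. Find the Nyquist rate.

Highest-frequency component: 50.5 kHz.
Nyquist rate = 2 × 50.5 kHz = 101 kHz.

101 kHz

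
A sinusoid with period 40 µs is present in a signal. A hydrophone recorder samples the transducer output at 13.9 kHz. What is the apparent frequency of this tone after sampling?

2.8 kHz

T = 40 µs → f = 1/T = 25 kHz.
25 kHz mod fs = 11.1 kHz.
11.1 kHz > fs/2 = 6.95 kHz, folds to fs − 11.1 kHz = 2.8 kHz.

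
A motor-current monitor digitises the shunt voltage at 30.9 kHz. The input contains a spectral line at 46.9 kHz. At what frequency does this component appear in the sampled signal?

46.9 kHz mod fs = 16 kHz.
16 kHz > fs/2 = 15.45 kHz, folds to fs − 16 kHz = 14.9 kHz.

14.9 kHz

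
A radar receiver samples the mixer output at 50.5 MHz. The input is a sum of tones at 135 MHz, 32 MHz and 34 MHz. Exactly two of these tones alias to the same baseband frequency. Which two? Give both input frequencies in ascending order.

fs/2 = 25.25 MHz.
135 MHz mod fs = 34 MHz.
34 MHz > fs/2 = 25.25 MHz, folds to fs − 34 MHz = 16.5 MHz.
32 MHz > fs/2 = 25.25 MHz, folds to fs − 32 MHz = 18.5 MHz.
34 MHz > fs/2 = 25.25 MHz, folds to fs − 34 MHz = 16.5 MHz.
34 MHz and 135 MHz both map to 16.5 MHz.

34 MHz, 135 MHz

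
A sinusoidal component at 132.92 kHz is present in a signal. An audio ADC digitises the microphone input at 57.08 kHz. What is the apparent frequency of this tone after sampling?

18.76 kHz

132.92 kHz mod fs = 18.76 kHz.
18.76 kHz ≤ fs/2 = 28.54 kHz, appears at 18.76 kHz.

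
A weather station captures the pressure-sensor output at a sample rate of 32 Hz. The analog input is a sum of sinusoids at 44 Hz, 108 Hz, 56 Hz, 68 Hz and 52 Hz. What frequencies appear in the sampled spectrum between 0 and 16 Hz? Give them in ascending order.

fs/2 = 16 Hz.
44 Hz mod fs = 12 Hz.
12 Hz ≤ fs/2 = 16 Hz, appears at 12 Hz.
108 Hz mod fs = 12 Hz.
12 Hz ≤ fs/2 = 16 Hz, appears at 12 Hz.
56 Hz mod fs = 24 Hz.
24 Hz > fs/2 = 16 Hz, folds to fs − 24 Hz = 8 Hz.
68 Hz mod fs = 4 Hz.
4 Hz ≤ fs/2 = 16 Hz, appears at 4 Hz.
52 Hz mod fs = 20 Hz.
20 Hz > fs/2 = 16 Hz, folds to fs − 20 Hz = 12 Hz.
Distinct values: {4 Hz, 8 Hz, 12 Hz}.

4 Hz, 8 Hz, 12 Hz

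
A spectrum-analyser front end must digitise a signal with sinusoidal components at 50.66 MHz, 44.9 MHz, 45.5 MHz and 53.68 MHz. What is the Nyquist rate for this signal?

107.36 MHz

Highest-frequency component: 53.68 MHz.
Nyquist rate = 2 × 53.68 MHz = 107.36 MHz.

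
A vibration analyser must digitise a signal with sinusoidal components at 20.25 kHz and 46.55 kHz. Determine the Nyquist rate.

Highest-frequency component: 46.55 kHz.
Nyquist rate = 2 × 46.55 kHz = 93.1 kHz.

93.1 kHz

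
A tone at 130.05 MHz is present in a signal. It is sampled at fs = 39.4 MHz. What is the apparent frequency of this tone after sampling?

11.85 MHz

130.05 MHz mod fs = 11.85 MHz.
11.85 MHz ≤ fs/2 = 19.7 MHz, appears at 11.85 MHz.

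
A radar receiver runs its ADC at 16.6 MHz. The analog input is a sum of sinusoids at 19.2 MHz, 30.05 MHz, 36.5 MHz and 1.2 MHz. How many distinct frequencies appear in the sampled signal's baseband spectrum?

4

fs/2 = 8.3 MHz.
19.2 MHz mod fs = 2.6 MHz.
2.6 MHz ≤ fs/2 = 8.3 MHz, appears at 2.6 MHz.
30.05 MHz mod fs = 13.45 MHz.
13.45 MHz > fs/2 = 8.3 MHz, folds to fs − 13.45 MHz = 3.15 MHz.
36.5 MHz mod fs = 3.3 MHz.
3.3 MHz ≤ fs/2 = 8.3 MHz, appears at 3.3 MHz.
1.2 MHz ≤ fs/2 = 8.3 MHz, passes unchanged.
Distinct values: {1.2 MHz, 2.6 MHz, 3.15 MHz, 3.3 MHz} → 4.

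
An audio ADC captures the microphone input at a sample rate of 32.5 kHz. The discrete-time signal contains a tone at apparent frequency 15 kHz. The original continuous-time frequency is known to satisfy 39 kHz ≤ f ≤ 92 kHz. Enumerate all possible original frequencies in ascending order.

Frequencies that alias to 15 kHz are k·fs ± 15 kHz for integer k ≥ 0.
k=0: 15 kHz.
k=1: 17.5 kHz, 47.5 kHz.
k=2: 50 kHz, 80 kHz.
k=3: 82.5 kHz, 112.5 kHz.
k=4: 115 kHz, 145 kHz.
Within [39 kHz, 92 kHz]: 47.5 kHz, 50 kHz, 80 kHz, 82.5 kHz.

47.5 kHz, 50 kHz, 80 kHz, 82.5 kHz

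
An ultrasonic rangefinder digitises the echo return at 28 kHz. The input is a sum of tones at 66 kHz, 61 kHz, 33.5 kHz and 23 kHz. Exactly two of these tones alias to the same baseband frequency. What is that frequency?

fs/2 = 14 kHz.
66 kHz mod fs = 10 kHz.
10 kHz ≤ fs/2 = 14 kHz, appears at 10 kHz.
61 kHz mod fs = 5 kHz.
5 kHz ≤ fs/2 = 14 kHz, appears at 5 kHz.
33.5 kHz mod fs = 5.5 kHz.
5.5 kHz ≤ fs/2 = 14 kHz, appears at 5.5 kHz.
23 kHz > fs/2 = 14 kHz, folds to fs − 23 kHz = 5 kHz.
23 kHz and 61 kHz both map to 5 kHz.

5 kHz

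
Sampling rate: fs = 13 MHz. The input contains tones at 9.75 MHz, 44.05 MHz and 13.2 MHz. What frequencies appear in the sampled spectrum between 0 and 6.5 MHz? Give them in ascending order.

0.2 MHz, 3.25 MHz, 5.05 MHz

fs/2 = 6.5 MHz.
9.75 MHz > fs/2 = 6.5 MHz, folds to fs − 9.75 MHz = 3.25 MHz.
44.05 MHz mod fs = 5.05 MHz.
5.05 MHz ≤ fs/2 = 6.5 MHz, appears at 5.05 MHz.
13.2 MHz mod fs = 0.2 MHz.
0.2 MHz ≤ fs/2 = 6.5 MHz, appears at 0.2 MHz.
Distinct values: {0.2 MHz, 3.25 MHz, 5.05 MHz}.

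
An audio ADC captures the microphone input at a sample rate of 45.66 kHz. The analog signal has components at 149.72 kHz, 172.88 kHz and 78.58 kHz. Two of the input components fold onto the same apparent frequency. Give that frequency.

12.74 kHz

fs/2 = 22.83 kHz.
149.72 kHz mod fs = 12.74 kHz.
12.74 kHz ≤ fs/2 = 22.83 kHz, appears at 12.74 kHz.
172.88 kHz mod fs = 35.9 kHz.
35.9 kHz > fs/2 = 22.83 kHz, folds to fs − 35.9 kHz = 9.76 kHz.
78.58 kHz mod fs = 32.92 kHz.
32.92 kHz > fs/2 = 22.83 kHz, folds to fs − 32.92 kHz = 12.74 kHz.
78.58 kHz and 149.72 kHz both map to 12.74 kHz.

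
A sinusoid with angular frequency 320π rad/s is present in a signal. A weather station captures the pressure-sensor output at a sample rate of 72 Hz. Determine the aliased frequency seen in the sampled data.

16 Hz

ω = 320π rad/s → f = ω/(2π) = 160 Hz.
160 Hz mod fs = 16 Hz.
16 Hz ≤ fs/2 = 36 Hz, appears at 16 Hz.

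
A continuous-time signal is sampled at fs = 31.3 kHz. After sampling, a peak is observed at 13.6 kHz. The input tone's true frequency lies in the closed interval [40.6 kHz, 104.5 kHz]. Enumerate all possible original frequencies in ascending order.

Frequencies that alias to 13.6 kHz are k·fs ± 13.6 kHz for integer k ≥ 0.
k=0: 13.6 kHz.
k=1: 17.7 kHz, 44.9 kHz.
k=2: 49 kHz, 76.2 kHz.
k=3: 80.3 kHz, 107.5 kHz.
k=4: 111.6 kHz, 138.8 kHz.
Within [40.6 kHz, 104.5 kHz]: 44.9 kHz, 49 kHz, 76.2 kHz, 80.3 kHz.

44.9 kHz, 49 kHz, 76.2 kHz, 80.3 kHz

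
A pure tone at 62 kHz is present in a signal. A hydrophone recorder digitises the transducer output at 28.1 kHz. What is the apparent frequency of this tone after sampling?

5.8 kHz

62 kHz mod fs = 5.8 kHz.
5.8 kHz ≤ fs/2 = 14.05 kHz, appears at 5.8 kHz.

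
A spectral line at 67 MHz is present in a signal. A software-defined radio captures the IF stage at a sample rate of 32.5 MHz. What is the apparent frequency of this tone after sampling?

2 MHz

67 MHz mod fs = 2 MHz.
2 MHz ≤ fs/2 = 16.25 MHz, appears at 2 MHz.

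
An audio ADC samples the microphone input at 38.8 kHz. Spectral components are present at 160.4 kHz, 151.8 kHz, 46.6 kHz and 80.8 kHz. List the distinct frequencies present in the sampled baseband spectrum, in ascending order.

3.2 kHz, 3.4 kHz, 5.2 kHz, 7.8 kHz

fs/2 = 19.4 kHz.
160.4 kHz mod fs = 5.2 kHz.
5.2 kHz ≤ fs/2 = 19.4 kHz, appears at 5.2 kHz.
151.8 kHz mod fs = 35.4 kHz.
35.4 kHz > fs/2 = 19.4 kHz, folds to fs − 35.4 kHz = 3.4 kHz.
46.6 kHz mod fs = 7.8 kHz.
7.8 kHz ≤ fs/2 = 19.4 kHz, appears at 7.8 kHz.
80.8 kHz mod fs = 3.2 kHz.
3.2 kHz ≤ fs/2 = 19.4 kHz, appears at 3.2 kHz.
Distinct values: {3.2 kHz, 3.4 kHz, 5.2 kHz, 7.8 kHz}.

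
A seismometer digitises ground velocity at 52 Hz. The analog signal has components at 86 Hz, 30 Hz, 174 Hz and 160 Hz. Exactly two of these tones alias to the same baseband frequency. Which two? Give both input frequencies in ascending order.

fs/2 = 26 Hz.
86 Hz mod fs = 34 Hz.
34 Hz > fs/2 = 26 Hz, folds to fs − 34 Hz = 18 Hz.
30 Hz > fs/2 = 26 Hz, folds to fs − 30 Hz = 22 Hz.
174 Hz mod fs = 18 Hz.
18 Hz ≤ fs/2 = 26 Hz, appears at 18 Hz.
160 Hz mod fs = 4 Hz.
4 Hz ≤ fs/2 = 26 Hz, appears at 4 Hz.
86 Hz and 174 Hz both map to 18 Hz.

86 Hz, 174 Hz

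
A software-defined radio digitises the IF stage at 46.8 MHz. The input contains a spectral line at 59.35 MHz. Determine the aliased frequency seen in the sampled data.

12.55 MHz

59.35 MHz mod fs = 12.55 MHz.
12.55 MHz ≤ fs/2 = 23.4 MHz, appears at 12.55 MHz.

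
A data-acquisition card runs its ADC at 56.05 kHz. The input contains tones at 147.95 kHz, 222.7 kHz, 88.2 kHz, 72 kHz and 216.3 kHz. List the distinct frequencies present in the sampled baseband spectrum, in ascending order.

fs/2 = 28.025 kHz.
147.95 kHz mod fs = 35.85 kHz.
35.85 kHz > fs/2 = 28.025 kHz, folds to fs − 35.85 kHz = 20.2 kHz.
222.7 kHz mod fs = 54.55 kHz.
54.55 kHz > fs/2 = 28.025 kHz, folds to fs − 54.55 kHz = 1.5 kHz.
88.2 kHz mod fs = 32.15 kHz.
32.15 kHz > fs/2 = 28.025 kHz, folds to fs − 32.15 kHz = 23.9 kHz.
72 kHz mod fs = 15.95 kHz.
15.95 kHz ≤ fs/2 = 28.025 kHz, appears at 15.95 kHz.
216.3 kHz mod fs = 48.15 kHz.
48.15 kHz > fs/2 = 28.025 kHz, folds to fs − 48.15 kHz = 7.9 kHz.
Distinct values: {1.5 kHz, 7.9 kHz, 15.95 kHz, 20.2 kHz, 23.9 kHz}.

1.5 kHz, 7.9 kHz, 15.95 kHz, 20.2 kHz, 23.9 kHz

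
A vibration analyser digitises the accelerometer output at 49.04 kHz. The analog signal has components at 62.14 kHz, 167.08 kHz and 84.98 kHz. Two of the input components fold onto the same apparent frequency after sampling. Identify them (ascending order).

62.14 kHz, 84.98 kHz

fs/2 = 24.52 kHz.
62.14 kHz mod fs = 13.1 kHz.
13.1 kHz ≤ fs/2 = 24.52 kHz, appears at 13.1 kHz.
167.08 kHz mod fs = 19.96 kHz.
19.96 kHz ≤ fs/2 = 24.52 kHz, appears at 19.96 kHz.
84.98 kHz mod fs = 35.94 kHz.
35.94 kHz > fs/2 = 24.52 kHz, folds to fs − 35.94 kHz = 13.1 kHz.
62.14 kHz and 84.98 kHz both map to 13.1 kHz.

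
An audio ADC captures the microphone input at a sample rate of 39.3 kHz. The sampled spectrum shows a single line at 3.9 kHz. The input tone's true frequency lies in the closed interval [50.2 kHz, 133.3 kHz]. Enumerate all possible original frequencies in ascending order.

Frequencies that alias to 3.9 kHz are k·fs ± 3.9 kHz for integer k ≥ 0.
k=0: 3.9 kHz.
k=1: 35.4 kHz, 43.2 kHz.
k=2: 74.7 kHz, 82.5 kHz.
k=3: 114 kHz, 121.8 kHz.
k=4: 153.3 kHz, 161.1 kHz.
Within [50.2 kHz, 133.3 kHz]: 74.7 kHz, 82.5 kHz, 114 kHz, 121.8 kHz.

74.7 kHz, 82.5 kHz, 114 kHz, 121.8 kHz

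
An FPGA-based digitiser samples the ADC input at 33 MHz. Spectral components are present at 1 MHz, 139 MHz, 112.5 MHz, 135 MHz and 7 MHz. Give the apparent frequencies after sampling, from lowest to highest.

fs/2 = 16.5 MHz.
1 MHz ≤ fs/2 = 16.5 MHz, passes unchanged.
139 MHz mod fs = 7 MHz.
7 MHz ≤ fs/2 = 16.5 MHz, appears at 7 MHz.
112.5 MHz mod fs = 13.5 MHz.
13.5 MHz ≤ fs/2 = 16.5 MHz, appears at 13.5 MHz.
135 MHz mod fs = 3 MHz.
3 MHz ≤ fs/2 = 16.5 MHz, appears at 3 MHz.
7 MHz ≤ fs/2 = 16.5 MHz, passes unchanged.
Distinct values: {1 MHz, 3 MHz, 7 MHz, 13.5 MHz}.

1 MHz, 3 MHz, 7 MHz, 13.5 MHz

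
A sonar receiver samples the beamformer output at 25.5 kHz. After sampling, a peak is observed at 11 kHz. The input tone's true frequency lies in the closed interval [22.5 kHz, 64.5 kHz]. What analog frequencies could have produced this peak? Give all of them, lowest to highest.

Frequencies that alias to 11 kHz are k·fs ± 11 kHz for integer k ≥ 0.
k=0: 11 kHz.
k=1: 14.5 kHz, 36.5 kHz.
k=2: 40 kHz, 62 kHz.
k=3: 65.5 kHz, 87.5 kHz.
Within [22.5 kHz, 64.5 kHz]: 36.5 kHz, 40 kHz, 62 kHz.

36.5 kHz, 40 kHz, 62 kHz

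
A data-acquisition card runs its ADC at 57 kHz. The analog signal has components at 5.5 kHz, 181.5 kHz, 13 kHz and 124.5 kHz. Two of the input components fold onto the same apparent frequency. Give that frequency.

10.5 kHz

fs/2 = 28.5 kHz.
5.5 kHz ≤ fs/2 = 28.5 kHz, passes unchanged.
181.5 kHz mod fs = 10.5 kHz.
10.5 kHz ≤ fs/2 = 28.5 kHz, appears at 10.5 kHz.
13 kHz ≤ fs/2 = 28.5 kHz, passes unchanged.
124.5 kHz mod fs = 10.5 kHz.
10.5 kHz ≤ fs/2 = 28.5 kHz, appears at 10.5 kHz.
124.5 kHz and 181.5 kHz both map to 10.5 kHz.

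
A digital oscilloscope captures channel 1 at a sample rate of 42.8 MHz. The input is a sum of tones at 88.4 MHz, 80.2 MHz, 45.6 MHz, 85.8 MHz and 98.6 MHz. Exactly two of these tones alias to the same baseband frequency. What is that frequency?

2.8 MHz

fs/2 = 21.4 MHz.
88.4 MHz mod fs = 2.8 MHz.
2.8 MHz ≤ fs/2 = 21.4 MHz, appears at 2.8 MHz.
80.2 MHz mod fs = 37.4 MHz.
37.4 MHz > fs/2 = 21.4 MHz, folds to fs − 37.4 MHz = 5.4 MHz.
45.6 MHz mod fs = 2.8 MHz.
2.8 MHz ≤ fs/2 = 21.4 MHz, appears at 2.8 MHz.
85.8 MHz mod fs = 0.2 MHz.
0.2 MHz ≤ fs/2 = 21.4 MHz, appears at 0.2 MHz.
98.6 MHz mod fs = 13 MHz.
13 MHz ≤ fs/2 = 21.4 MHz, appears at 13 MHz.
45.6 MHz and 88.4 MHz both map to 2.8 MHz.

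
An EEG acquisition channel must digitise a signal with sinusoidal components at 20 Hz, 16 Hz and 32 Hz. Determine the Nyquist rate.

64 Hz

Highest-frequency component: 32 Hz.
Nyquist rate = 2 × 32 Hz = 64 Hz.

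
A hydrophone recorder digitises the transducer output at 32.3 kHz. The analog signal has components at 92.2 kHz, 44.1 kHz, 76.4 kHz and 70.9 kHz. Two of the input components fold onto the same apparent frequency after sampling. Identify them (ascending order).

44.1 kHz, 76.4 kHz

fs/2 = 16.15 kHz.
92.2 kHz mod fs = 27.6 kHz.
27.6 kHz > fs/2 = 16.15 kHz, folds to fs − 27.6 kHz = 4.7 kHz.
44.1 kHz mod fs = 11.8 kHz.
11.8 kHz ≤ fs/2 = 16.15 kHz, appears at 11.8 kHz.
76.4 kHz mod fs = 11.8 kHz.
11.8 kHz ≤ fs/2 = 16.15 kHz, appears at 11.8 kHz.
70.9 kHz mod fs = 6.3 kHz.
6.3 kHz ≤ fs/2 = 16.15 kHz, appears at 6.3 kHz.
44.1 kHz and 76.4 kHz both map to 11.8 kHz.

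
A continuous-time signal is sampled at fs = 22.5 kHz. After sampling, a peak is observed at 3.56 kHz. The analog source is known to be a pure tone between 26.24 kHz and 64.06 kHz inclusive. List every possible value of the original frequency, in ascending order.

41.44 kHz, 48.56 kHz, 63.94 kHz

Frequencies that alias to 3.56 kHz are k·fs ± 3.56 kHz for integer k ≥ 0.
k=0: 3.56 kHz.
k=1: 18.94 kHz, 26.06 kHz.
k=2: 41.44 kHz, 48.56 kHz.
k=3: 63.94 kHz, 71.06 kHz.
k=4: 86.44 kHz, 93.56 kHz.
Within [26.24 kHz, 64.06 kHz]: 41.44 kHz, 48.56 kHz, 63.94 kHz.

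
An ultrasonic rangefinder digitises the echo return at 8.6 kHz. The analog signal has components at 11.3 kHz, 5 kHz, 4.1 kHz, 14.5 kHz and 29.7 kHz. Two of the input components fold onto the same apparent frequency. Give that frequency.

2.7 kHz

fs/2 = 4.3 kHz.
11.3 kHz mod fs = 2.7 kHz.
2.7 kHz ≤ fs/2 = 4.3 kHz, appears at 2.7 kHz.
5 kHz > fs/2 = 4.3 kHz, folds to fs − 5 kHz = 3.6 kHz.
4.1 kHz ≤ fs/2 = 4.3 kHz, passes unchanged.
14.5 kHz mod fs = 5.9 kHz.
5.9 kHz > fs/2 = 4.3 kHz, folds to fs − 5.9 kHz = 2.7 kHz.
29.7 kHz mod fs = 3.9 kHz.
3.9 kHz ≤ fs/2 = 4.3 kHz, appears at 3.9 kHz.
11.3 kHz and 14.5 kHz both map to 2.7 kHz.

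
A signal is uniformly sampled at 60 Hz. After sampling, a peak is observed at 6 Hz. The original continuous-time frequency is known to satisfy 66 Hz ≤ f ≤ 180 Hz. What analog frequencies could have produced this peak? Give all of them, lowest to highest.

Frequencies that alias to 6 Hz are k·fs ± 6 Hz for integer k ≥ 0.
k=0: 6 Hz.
k=1: 54 Hz, 66 Hz.
k=2: 114 Hz, 126 Hz.
k=3: 174 Hz, 186 Hz.
k=4: 234 Hz, 246 Hz.
Within [66 Hz, 180 Hz]: 66 Hz, 114 Hz, 126 Hz, 174 Hz.

66 Hz, 114 Hz, 126 Hz, 174 Hz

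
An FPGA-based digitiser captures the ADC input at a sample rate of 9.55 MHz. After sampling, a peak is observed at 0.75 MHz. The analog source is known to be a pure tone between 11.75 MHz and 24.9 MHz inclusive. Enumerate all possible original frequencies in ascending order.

Frequencies that alias to 0.75 MHz are k·fs ± 0.75 MHz for integer k ≥ 0.
k=0: 0.75 MHz.
k=1: 8.8 MHz, 10.3 MHz.
k=2: 18.35 MHz, 19.85 MHz.
k=3: 27.9 MHz, 29.4 MHz.
Within [11.75 MHz, 24.9 MHz]: 18.35 MHz, 19.85 MHz.

18.35 MHz, 19.85 MHz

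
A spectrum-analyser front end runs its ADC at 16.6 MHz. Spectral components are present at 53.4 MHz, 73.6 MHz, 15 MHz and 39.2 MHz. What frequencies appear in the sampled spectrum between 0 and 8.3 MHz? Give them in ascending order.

fs/2 = 8.3 MHz.
53.4 MHz mod fs = 3.6 MHz.
3.6 MHz ≤ fs/2 = 8.3 MHz, appears at 3.6 MHz.
73.6 MHz mod fs = 7.2 MHz.
7.2 MHz ≤ fs/2 = 8.3 MHz, appears at 7.2 MHz.
15 MHz > fs/2 = 8.3 MHz, folds to fs − 15 MHz = 1.6 MHz.
39.2 MHz mod fs = 6 MHz.
6 MHz ≤ fs/2 = 8.3 MHz, appears at 6 MHz.
Distinct values: {1.6 MHz, 3.6 MHz, 6 MHz, 7.2 MHz}.

1.6 MHz, 3.6 MHz, 6 MHz, 7.2 MHz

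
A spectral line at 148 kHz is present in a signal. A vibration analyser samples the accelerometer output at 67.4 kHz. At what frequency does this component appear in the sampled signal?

148 kHz mod fs = 13.2 kHz.
13.2 kHz ≤ fs/2 = 33.7 kHz, appears at 13.2 kHz.

13.2 kHz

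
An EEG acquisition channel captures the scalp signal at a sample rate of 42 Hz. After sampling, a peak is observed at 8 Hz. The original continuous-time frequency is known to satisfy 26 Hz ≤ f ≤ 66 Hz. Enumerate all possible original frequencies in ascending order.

34 Hz, 50 Hz

Frequencies that alias to 8 Hz are k·fs ± 8 Hz for integer k ≥ 0.
k=0: 8 Hz.
k=1: 34 Hz, 50 Hz.
k=2: 76 Hz, 92 Hz.
Within [26 Hz, 66 Hz]: 34 Hz, 50 Hz.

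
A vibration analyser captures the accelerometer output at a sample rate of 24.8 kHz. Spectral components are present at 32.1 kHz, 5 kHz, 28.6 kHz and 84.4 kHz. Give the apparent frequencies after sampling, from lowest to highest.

3.8 kHz, 5 kHz, 7.3 kHz, 10 kHz

fs/2 = 12.4 kHz.
32.1 kHz mod fs = 7.3 kHz.
7.3 kHz ≤ fs/2 = 12.4 kHz, appears at 7.3 kHz.
5 kHz ≤ fs/2 = 12.4 kHz, passes unchanged.
28.6 kHz mod fs = 3.8 kHz.
3.8 kHz ≤ fs/2 = 12.4 kHz, appears at 3.8 kHz.
84.4 kHz mod fs = 10 kHz.
10 kHz ≤ fs/2 = 12.4 kHz, appears at 10 kHz.
Distinct values: {3.8 kHz, 5 kHz, 7.3 kHz, 10 kHz}.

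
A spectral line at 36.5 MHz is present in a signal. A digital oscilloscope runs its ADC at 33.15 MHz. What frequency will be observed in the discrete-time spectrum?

3.35 MHz

36.5 MHz mod fs = 3.35 MHz.
3.35 MHz ≤ fs/2 = 16.575 MHz, appears at 3.35 MHz.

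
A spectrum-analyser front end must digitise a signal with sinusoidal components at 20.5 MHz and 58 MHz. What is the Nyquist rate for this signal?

Highest-frequency component: 58 MHz.
Nyquist rate = 2 × 58 MHz = 116 MHz.

116 MHz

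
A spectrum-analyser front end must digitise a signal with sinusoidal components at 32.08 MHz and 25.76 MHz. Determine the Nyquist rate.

64.16 MHz

Highest-frequency component: 32.08 MHz.
Nyquist rate = 2 × 32.08 MHz = 64.16 MHz.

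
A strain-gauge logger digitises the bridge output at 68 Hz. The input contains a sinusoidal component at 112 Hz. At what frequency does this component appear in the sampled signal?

24 Hz

112 Hz mod fs = 44 Hz.
44 Hz > fs/2 = 34 Hz, folds to fs − 44 Hz = 24 Hz.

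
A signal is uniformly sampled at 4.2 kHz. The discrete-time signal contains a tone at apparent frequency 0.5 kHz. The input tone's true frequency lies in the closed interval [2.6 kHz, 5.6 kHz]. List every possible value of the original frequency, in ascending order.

3.7 kHz, 4.7 kHz

Frequencies that alias to 0.5 kHz are k·fs ± 0.5 kHz for integer k ≥ 0.
k=0: 0.5 kHz.
k=1: 3.7 kHz, 4.7 kHz.
k=2: 7.9 kHz, 8.9 kHz.
Within [2.6 kHz, 5.6 kHz]: 3.7 kHz, 4.7 kHz.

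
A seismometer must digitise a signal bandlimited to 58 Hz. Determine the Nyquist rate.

116 Hz

Nyquist rate = 2 × 58 Hz = 116 Hz.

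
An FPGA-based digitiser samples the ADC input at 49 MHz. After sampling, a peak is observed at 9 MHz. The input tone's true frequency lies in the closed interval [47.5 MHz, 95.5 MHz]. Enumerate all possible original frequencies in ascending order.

58 MHz, 89 MHz

Frequencies that alias to 9 MHz are k·fs ± 9 MHz for integer k ≥ 0.
k=0: 9 MHz.
k=1: 40 MHz, 58 MHz.
k=2: 89 MHz, 107 MHz.
k=3: 138 MHz, 156 MHz.
Within [47.5 MHz, 95.5 MHz]: 58 MHz, 89 MHz.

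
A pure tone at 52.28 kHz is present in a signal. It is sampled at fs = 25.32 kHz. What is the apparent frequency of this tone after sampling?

52.28 kHz mod fs = 1.64 kHz.
1.64 kHz ≤ fs/2 = 12.66 kHz, appears at 1.64 kHz.

1.64 kHz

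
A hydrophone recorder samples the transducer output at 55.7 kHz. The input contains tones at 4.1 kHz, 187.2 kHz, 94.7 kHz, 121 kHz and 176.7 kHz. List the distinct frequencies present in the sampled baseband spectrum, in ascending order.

fs/2 = 27.85 kHz.
4.1 kHz ≤ fs/2 = 27.85 kHz, passes unchanged.
187.2 kHz mod fs = 20.1 kHz.
20.1 kHz ≤ fs/2 = 27.85 kHz, appears at 20.1 kHz.
94.7 kHz mod fs = 39 kHz.
39 kHz > fs/2 = 27.85 kHz, folds to fs − 39 kHz = 16.7 kHz.
121 kHz mod fs = 9.6 kHz.
9.6 kHz ≤ fs/2 = 27.85 kHz, appears at 9.6 kHz.
176.7 kHz mod fs = 9.6 kHz.
9.6 kHz ≤ fs/2 = 27.85 kHz, appears at 9.6 kHz.
Distinct values: {4.1 kHz, 9.6 kHz, 16.7 kHz, 20.1 kHz}.

4.1 kHz, 9.6 kHz, 16.7 kHz, 20.1 kHz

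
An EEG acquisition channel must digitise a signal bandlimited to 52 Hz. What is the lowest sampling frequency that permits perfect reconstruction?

104 Hz

Nyquist rate = 2 × 52 Hz = 104 Hz.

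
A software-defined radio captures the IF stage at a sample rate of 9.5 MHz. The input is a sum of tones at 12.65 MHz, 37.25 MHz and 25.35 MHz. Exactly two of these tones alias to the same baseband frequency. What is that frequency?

fs/2 = 4.75 MHz.
12.65 MHz mod fs = 3.15 MHz.
3.15 MHz ≤ fs/2 = 4.75 MHz, appears at 3.15 MHz.
37.25 MHz mod fs = 8.75 MHz.
8.75 MHz > fs/2 = 4.75 MHz, folds to fs − 8.75 MHz = 0.75 MHz.
25.35 MHz mod fs = 6.35 MHz.
6.35 MHz > fs/2 = 4.75 MHz, folds to fs − 6.35 MHz = 3.15 MHz.
12.65 MHz and 25.35 MHz both map to 3.15 MHz.

3.15 MHz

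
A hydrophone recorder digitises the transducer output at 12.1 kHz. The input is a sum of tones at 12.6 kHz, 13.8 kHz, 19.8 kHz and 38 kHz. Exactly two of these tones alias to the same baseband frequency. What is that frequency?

1.7 kHz

fs/2 = 6.05 kHz.
12.6 kHz mod fs = 0.5 kHz.
0.5 kHz ≤ fs/2 = 6.05 kHz, appears at 0.5 kHz.
13.8 kHz mod fs = 1.7 kHz.
1.7 kHz ≤ fs/2 = 6.05 kHz, appears at 1.7 kHz.
19.8 kHz mod fs = 7.7 kHz.
7.7 kHz > fs/2 = 6.05 kHz, folds to fs − 7.7 kHz = 4.4 kHz.
38 kHz mod fs = 1.7 kHz.
1.7 kHz ≤ fs/2 = 6.05 kHz, appears at 1.7 kHz.
13.8 kHz and 38 kHz both map to 1.7 kHz.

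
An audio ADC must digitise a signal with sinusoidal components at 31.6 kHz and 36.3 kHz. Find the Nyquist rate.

Highest-frequency component: 36.3 kHz.
Nyquist rate = 2 × 36.3 kHz = 72.6 kHz.

72.6 kHz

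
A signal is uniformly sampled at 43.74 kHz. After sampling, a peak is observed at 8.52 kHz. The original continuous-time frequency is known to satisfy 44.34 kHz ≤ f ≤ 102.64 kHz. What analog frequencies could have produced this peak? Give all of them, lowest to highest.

Frequencies that alias to 8.52 kHz are k·fs ± 8.52 kHz for integer k ≥ 0.
k=0: 8.52 kHz.
k=1: 35.22 kHz, 52.26 kHz.
k=2: 78.96 kHz, 96 kHz.
k=3: 122.7 kHz, 139.74 kHz.
Within [44.34 kHz, 102.64 kHz]: 52.26 kHz, 78.96 kHz, 96 kHz.

52.26 kHz, 78.96 kHz, 96 kHz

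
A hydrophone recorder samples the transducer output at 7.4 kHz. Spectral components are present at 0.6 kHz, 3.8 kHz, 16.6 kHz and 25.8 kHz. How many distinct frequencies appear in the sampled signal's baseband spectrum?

fs/2 = 3.7 kHz.
0.6 kHz ≤ fs/2 = 3.7 kHz, passes unchanged.
3.8 kHz > fs/2 = 3.7 kHz, folds to fs − 3.8 kHz = 3.6 kHz.
16.6 kHz mod fs = 1.8 kHz.
1.8 kHz ≤ fs/2 = 3.7 kHz, appears at 1.8 kHz.
25.8 kHz mod fs = 3.6 kHz.
3.6 kHz ≤ fs/2 = 3.7 kHz, appears at 3.6 kHz.
Distinct values: {0.6 kHz, 1.8 kHz, 3.6 kHz} → 3.

3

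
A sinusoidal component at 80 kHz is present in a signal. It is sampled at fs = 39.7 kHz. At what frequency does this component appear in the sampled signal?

0.6 kHz

80 kHz mod fs = 0.6 kHz.
0.6 kHz ≤ fs/2 = 19.85 kHz, appears at 0.6 kHz.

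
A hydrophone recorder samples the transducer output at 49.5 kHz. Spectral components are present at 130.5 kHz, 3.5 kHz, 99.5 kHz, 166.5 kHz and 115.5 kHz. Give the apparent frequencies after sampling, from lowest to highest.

fs/2 = 24.75 kHz.
130.5 kHz mod fs = 31.5 kHz.
31.5 kHz > fs/2 = 24.75 kHz, folds to fs − 31.5 kHz = 18 kHz.
3.5 kHz ≤ fs/2 = 24.75 kHz, passes unchanged.
99.5 kHz mod fs = 0.5 kHz.
0.5 kHz ≤ fs/2 = 24.75 kHz, appears at 0.5 kHz.
166.5 kHz mod fs = 18 kHz.
18 kHz ≤ fs/2 = 24.75 kHz, appears at 18 kHz.
115.5 kHz mod fs = 16.5 kHz.
16.5 kHz ≤ fs/2 = 24.75 kHz, appears at 16.5 kHz.
Distinct values: {0.5 kHz, 3.5 kHz, 16.5 kHz, 18 kHz}.

0.5 kHz, 3.5 kHz, 16.5 kHz, 18 kHz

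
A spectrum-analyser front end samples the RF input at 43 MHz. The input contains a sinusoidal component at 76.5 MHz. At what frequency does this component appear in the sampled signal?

9.5 MHz

76.5 MHz mod fs = 33.5 MHz.
33.5 MHz > fs/2 = 21.5 MHz, folds to fs − 33.5 MHz = 9.5 MHz.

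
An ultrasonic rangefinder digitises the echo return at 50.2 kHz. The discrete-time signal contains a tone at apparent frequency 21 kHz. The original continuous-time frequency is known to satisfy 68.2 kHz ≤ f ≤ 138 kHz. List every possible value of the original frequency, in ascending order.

71.2 kHz, 79.4 kHz, 121.4 kHz, 129.6 kHz

Frequencies that alias to 21 kHz are k·fs ± 21 kHz for integer k ≥ 0.
k=0: 21 kHz.
k=1: 29.2 kHz, 71.2 kHz.
k=2: 79.4 kHz, 121.4 kHz.
k=3: 129.6 kHz, 171.6 kHz.
k=4: 179.8 kHz, 221.8 kHz.
Within [68.2 kHz, 138 kHz]: 71.2 kHz, 79.4 kHz, 121.4 kHz, 129.6 kHz.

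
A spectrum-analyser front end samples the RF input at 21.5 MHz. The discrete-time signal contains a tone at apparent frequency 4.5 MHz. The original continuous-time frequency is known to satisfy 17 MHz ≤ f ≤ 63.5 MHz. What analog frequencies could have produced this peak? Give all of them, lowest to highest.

Frequencies that alias to 4.5 MHz are k·fs ± 4.5 MHz for integer k ≥ 0.
k=0: 4.5 MHz.
k=1: 17 MHz, 26 MHz.
k=2: 38.5 MHz, 47.5 MHz.
k=3: 60 MHz, 69 MHz.
k=4: 81.5 MHz, 90.5 MHz.
Within [17 MHz, 63.5 MHz]: 17 MHz, 26 MHz, 38.5 MHz, 47.5 MHz, 60 MHz.

17 MHz, 26 MHz, 38.5 MHz, 47.5 MHz, 60 MHz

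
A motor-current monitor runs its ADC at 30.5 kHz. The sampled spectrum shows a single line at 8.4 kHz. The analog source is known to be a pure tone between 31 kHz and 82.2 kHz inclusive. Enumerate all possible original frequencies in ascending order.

Frequencies that alias to 8.4 kHz are k·fs ± 8.4 kHz for integer k ≥ 0.
k=0: 8.4 kHz.
k=1: 22.1 kHz, 38.9 kHz.
k=2: 52.6 kHz, 69.4 kHz.
k=3: 83.1 kHz, 99.9 kHz.
Within [31 kHz, 82.2 kHz]: 38.9 kHz, 52.6 kHz, 69.4 kHz.

38.9 kHz, 52.6 kHz, 69.4 kHz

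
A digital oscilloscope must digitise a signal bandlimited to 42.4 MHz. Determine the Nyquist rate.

Nyquist rate = 2 × 42.4 MHz = 84.8 MHz.

84.8 MHz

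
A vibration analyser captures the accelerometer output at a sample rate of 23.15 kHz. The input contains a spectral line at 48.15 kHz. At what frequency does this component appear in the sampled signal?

48.15 kHz mod fs = 1.85 kHz.
1.85 kHz ≤ fs/2 = 11.575 kHz, appears at 1.85 kHz.

1.85 kHz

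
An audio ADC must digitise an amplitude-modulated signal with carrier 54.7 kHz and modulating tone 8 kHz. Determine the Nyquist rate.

125.4 kHz

AM sidebands sit at fc ± fm = 46.7 kHz and 62.7 kHz.
Highest-frequency component: 62.7 kHz.
Nyquist rate = 2 × 62.7 kHz = 125.4 kHz.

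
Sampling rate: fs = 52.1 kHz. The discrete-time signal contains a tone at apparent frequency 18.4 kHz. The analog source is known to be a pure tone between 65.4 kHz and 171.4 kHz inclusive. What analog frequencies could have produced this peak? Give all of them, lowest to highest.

70.5 kHz, 85.8 kHz, 122.6 kHz, 137.9 kHz

Frequencies that alias to 18.4 kHz are k·fs ± 18.4 kHz for integer k ≥ 0.
k=0: 18.4 kHz.
k=1: 33.7 kHz, 70.5 kHz.
k=2: 85.8 kHz, 122.6 kHz.
k=3: 137.9 kHz, 174.7 kHz.
k=4: 190 kHz, 226.8 kHz.
Within [65.4 kHz, 171.4 kHz]: 70.5 kHz, 85.8 kHz, 122.6 kHz, 137.9 kHz.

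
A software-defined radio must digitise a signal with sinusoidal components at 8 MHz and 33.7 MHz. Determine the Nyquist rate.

67.4 MHz

Highest-frequency component: 33.7 MHz.
Nyquist rate = 2 × 33.7 MHz = 67.4 MHz.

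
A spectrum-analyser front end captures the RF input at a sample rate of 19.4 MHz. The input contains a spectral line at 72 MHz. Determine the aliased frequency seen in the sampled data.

5.6 MHz

72 MHz mod fs = 13.8 MHz.
13.8 MHz > fs/2 = 9.7 MHz, folds to fs − 13.8 MHz = 5.6 MHz.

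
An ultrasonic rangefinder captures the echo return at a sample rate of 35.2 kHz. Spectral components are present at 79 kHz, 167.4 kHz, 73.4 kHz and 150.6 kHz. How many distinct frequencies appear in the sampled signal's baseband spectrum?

3

fs/2 = 17.6 kHz.
79 kHz mod fs = 8.6 kHz.
8.6 kHz ≤ fs/2 = 17.6 kHz, appears at 8.6 kHz.
167.4 kHz mod fs = 26.6 kHz.
26.6 kHz > fs/2 = 17.6 kHz, folds to fs − 26.6 kHz = 8.6 kHz.
73.4 kHz mod fs = 3 kHz.
3 kHz ≤ fs/2 = 17.6 kHz, appears at 3 kHz.
150.6 kHz mod fs = 9.8 kHz.
9.8 kHz ≤ fs/2 = 17.6 kHz, appears at 9.8 kHz.
Distinct values: {3 kHz, 8.6 kHz, 9.8 kHz} → 3.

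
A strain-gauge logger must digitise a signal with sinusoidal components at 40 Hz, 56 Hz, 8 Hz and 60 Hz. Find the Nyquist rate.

Highest-frequency component: 60 Hz.
Nyquist rate = 2 × 60 Hz = 120 Hz.

120 Hz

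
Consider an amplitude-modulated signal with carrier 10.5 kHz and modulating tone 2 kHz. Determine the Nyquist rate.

AM sidebands sit at fc ± fm = 8.5 kHz and 12.5 kHz.
Highest-frequency component: 12.5 kHz.
Nyquist rate = 2 × 12.5 kHz = 25 kHz.

25 kHz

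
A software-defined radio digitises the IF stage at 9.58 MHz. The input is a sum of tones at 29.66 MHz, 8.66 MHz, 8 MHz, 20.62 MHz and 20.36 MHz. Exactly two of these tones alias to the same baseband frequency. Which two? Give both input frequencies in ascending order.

fs/2 = 4.79 MHz.
29.66 MHz mod fs = 0.92 MHz.
0.92 MHz ≤ fs/2 = 4.79 MHz, appears at 0.92 MHz.
8.66 MHz > fs/2 = 4.79 MHz, folds to fs − 8.66 MHz = 0.92 MHz.
8 MHz > fs/2 = 4.79 MHz, folds to fs − 8 MHz = 1.58 MHz.
20.62 MHz mod fs = 1.46 MHz.
1.46 MHz ≤ fs/2 = 4.79 MHz, appears at 1.46 MHz.
20.36 MHz mod fs = 1.2 MHz.
1.2 MHz ≤ fs/2 = 4.79 MHz, appears at 1.2 MHz.
8.66 MHz and 29.66 MHz both map to 0.92 MHz.

8.66 MHz, 29.66 MHz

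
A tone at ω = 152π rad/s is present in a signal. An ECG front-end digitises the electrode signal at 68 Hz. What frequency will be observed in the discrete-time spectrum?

8 Hz

ω = 152π rad/s → f = ω/(2π) = 76 Hz.
76 Hz mod fs = 8 Hz.
8 Hz ≤ fs/2 = 34 Hz, appears at 8 Hz.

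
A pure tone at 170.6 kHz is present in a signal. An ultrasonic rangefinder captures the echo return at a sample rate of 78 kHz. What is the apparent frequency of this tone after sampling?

14.6 kHz

170.6 kHz mod fs = 14.6 kHz.
14.6 kHz ≤ fs/2 = 39 kHz, appears at 14.6 kHz.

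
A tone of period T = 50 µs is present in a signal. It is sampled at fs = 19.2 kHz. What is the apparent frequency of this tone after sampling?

0.8 kHz

T = 50 µs → f = 1/T = 20 kHz.
20 kHz mod fs = 0.8 kHz.
0.8 kHz ≤ fs/2 = 9.6 kHz, appears at 0.8 kHz.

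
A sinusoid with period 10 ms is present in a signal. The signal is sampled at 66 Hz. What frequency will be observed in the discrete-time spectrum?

32 Hz

T = 10 ms → f = 1/T = 100 Hz.
100 Hz mod fs = 34 Hz.
34 Hz > fs/2 = 33 Hz, folds to fs − 34 Hz = 32 Hz.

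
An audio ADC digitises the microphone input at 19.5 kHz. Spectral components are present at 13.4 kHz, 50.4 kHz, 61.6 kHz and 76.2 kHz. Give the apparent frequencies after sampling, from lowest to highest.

1.8 kHz, 3.1 kHz, 6.1 kHz, 8.1 kHz

fs/2 = 9.75 kHz.
13.4 kHz > fs/2 = 9.75 kHz, folds to fs − 13.4 kHz = 6.1 kHz.
50.4 kHz mod fs = 11.4 kHz.
11.4 kHz > fs/2 = 9.75 kHz, folds to fs − 11.4 kHz = 8.1 kHz.
61.6 kHz mod fs = 3.1 kHz.
3.1 kHz ≤ fs/2 = 9.75 kHz, appears at 3.1 kHz.
76.2 kHz mod fs = 17.7 kHz.
17.7 kHz > fs/2 = 9.75 kHz, folds to fs − 17.7 kHz = 1.8 kHz.
Distinct values: {1.8 kHz, 3.1 kHz, 6.1 kHz, 8.1 kHz}.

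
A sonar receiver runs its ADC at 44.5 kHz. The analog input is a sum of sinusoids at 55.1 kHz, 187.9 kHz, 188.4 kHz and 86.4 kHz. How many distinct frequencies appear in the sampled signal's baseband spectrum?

4

fs/2 = 22.25 kHz.
55.1 kHz mod fs = 10.6 kHz.
10.6 kHz ≤ fs/2 = 22.25 kHz, appears at 10.6 kHz.
187.9 kHz mod fs = 9.9 kHz.
9.9 kHz ≤ fs/2 = 22.25 kHz, appears at 9.9 kHz.
188.4 kHz mod fs = 10.4 kHz.
10.4 kHz ≤ fs/2 = 22.25 kHz, appears at 10.4 kHz.
86.4 kHz mod fs = 41.9 kHz.
41.9 kHz > fs/2 = 22.25 kHz, folds to fs − 41.9 kHz = 2.6 kHz.
Distinct values: {2.6 kHz, 9.9 kHz, 10.4 kHz, 10.6 kHz} → 4.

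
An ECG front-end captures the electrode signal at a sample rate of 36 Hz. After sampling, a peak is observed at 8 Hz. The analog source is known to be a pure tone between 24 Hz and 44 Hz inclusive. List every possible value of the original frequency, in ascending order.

28 Hz, 44 Hz

Frequencies that alias to 8 Hz are k·fs ± 8 Hz for integer k ≥ 0.
k=0: 8 Hz.
k=1: 28 Hz, 44 Hz.
k=2: 64 Hz, 80 Hz.
Within [24 Hz, 44 Hz]: 28 Hz, 44 Hz.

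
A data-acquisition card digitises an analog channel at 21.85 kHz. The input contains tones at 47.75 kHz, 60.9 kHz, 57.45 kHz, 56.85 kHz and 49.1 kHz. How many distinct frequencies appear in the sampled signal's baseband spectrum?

fs/2 = 10.925 kHz.
47.75 kHz mod fs = 4.05 kHz.
4.05 kHz ≤ fs/2 = 10.925 kHz, appears at 4.05 kHz.
60.9 kHz mod fs = 17.2 kHz.
17.2 kHz > fs/2 = 10.925 kHz, folds to fs − 17.2 kHz = 4.65 kHz.
57.45 kHz mod fs = 13.75 kHz.
13.75 kHz > fs/2 = 10.925 kHz, folds to fs − 13.75 kHz = 8.1 kHz.
56.85 kHz mod fs = 13.15 kHz.
13.15 kHz > fs/2 = 10.925 kHz, folds to fs − 13.15 kHz = 8.7 kHz.
49.1 kHz mod fs = 5.4 kHz.
5.4 kHz ≤ fs/2 = 10.925 kHz, appears at 5.4 kHz.
Distinct values: {4.05 kHz, 4.65 kHz, 5.4 kHz, 8.1 kHz, 8.7 kHz} → 5.

5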